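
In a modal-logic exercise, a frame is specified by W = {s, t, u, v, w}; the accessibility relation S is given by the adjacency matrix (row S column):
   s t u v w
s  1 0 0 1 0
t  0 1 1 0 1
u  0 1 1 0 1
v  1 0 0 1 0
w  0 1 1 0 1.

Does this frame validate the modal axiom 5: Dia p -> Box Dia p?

Yes

Axiom 5 corresponds to the accessibility relation being Euclidean.
Euclidean: yes — any two successors of a common world are S-related.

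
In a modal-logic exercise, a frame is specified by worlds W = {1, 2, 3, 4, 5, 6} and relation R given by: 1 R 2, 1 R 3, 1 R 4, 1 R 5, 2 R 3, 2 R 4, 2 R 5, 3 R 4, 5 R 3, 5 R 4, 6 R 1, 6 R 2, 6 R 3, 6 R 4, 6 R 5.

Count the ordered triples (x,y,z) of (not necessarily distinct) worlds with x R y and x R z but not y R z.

35

Enumerating: (1,2,2), (1,3,2), (1,3,3), (1,3,5), (1,4,2), (1,4,3), (1,4,4), (1,4,5), (1,5,2), (1,5,5), (2,3,3), (2,3,5), … and 23 more.
Total: 35.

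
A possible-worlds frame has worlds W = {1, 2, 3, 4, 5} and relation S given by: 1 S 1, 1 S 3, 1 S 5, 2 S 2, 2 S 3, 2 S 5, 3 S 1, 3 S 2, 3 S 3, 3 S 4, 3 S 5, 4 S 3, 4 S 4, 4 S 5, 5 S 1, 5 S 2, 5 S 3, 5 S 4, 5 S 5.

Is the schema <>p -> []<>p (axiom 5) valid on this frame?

The schema 5 characterises exactly the Euclidean frames.
Euclidean: no — 3 S 1 and 3 S 2, but not 1 S 2.

No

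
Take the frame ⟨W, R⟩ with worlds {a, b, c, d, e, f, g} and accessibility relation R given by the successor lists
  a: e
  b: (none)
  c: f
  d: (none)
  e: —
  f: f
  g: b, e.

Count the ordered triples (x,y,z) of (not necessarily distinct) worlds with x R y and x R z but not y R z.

5

Enumerating: (a,e,e), (g,b,b), (g,b,e), (g,e,b), (g,e,e).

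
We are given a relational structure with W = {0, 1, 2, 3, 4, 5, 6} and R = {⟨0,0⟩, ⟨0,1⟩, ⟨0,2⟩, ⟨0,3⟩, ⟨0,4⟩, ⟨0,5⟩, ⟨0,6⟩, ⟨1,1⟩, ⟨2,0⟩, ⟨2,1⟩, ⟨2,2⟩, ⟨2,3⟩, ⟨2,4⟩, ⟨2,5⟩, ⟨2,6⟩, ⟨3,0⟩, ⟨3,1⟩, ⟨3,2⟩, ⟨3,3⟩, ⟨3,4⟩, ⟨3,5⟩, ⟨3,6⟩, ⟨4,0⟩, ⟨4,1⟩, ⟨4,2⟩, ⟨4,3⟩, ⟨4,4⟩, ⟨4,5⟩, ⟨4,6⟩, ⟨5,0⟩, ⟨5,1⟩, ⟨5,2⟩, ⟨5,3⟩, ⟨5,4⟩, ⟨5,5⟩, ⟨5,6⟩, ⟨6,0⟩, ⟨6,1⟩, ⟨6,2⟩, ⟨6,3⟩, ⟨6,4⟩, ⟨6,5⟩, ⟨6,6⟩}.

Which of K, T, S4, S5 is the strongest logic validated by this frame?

S4

Reflexive (axiom T): yes — every world is R-related to itself.
Transitive (axiom 4): yes — every two-step R-path is closed by a direct edge.
Euclidean (axiom 5): no — 0 R 1 and 0 R 2, but not 1 R 2.
So F validates K, T, S4; S5 would additionally require R to be Euclidean. The strongest is S4.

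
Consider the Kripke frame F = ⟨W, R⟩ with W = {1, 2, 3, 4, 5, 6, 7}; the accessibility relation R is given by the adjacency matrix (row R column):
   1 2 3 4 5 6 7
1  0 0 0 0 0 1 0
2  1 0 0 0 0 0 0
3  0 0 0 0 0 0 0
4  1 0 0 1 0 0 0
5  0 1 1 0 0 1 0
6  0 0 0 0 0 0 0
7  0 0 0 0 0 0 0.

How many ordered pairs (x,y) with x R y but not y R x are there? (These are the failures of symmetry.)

Enumerating: (1,6), (2,1), (4,1), (5,2), (5,3), (5,6).

6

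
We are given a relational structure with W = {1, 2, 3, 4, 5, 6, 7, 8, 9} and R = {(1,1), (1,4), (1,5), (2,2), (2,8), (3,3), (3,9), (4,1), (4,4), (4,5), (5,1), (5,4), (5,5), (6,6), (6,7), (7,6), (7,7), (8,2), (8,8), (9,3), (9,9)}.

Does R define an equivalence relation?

Reflexive: yes — every world is R-related to itself.
Symmetric: yes — every pair in R has its reverse in R.
Transitive: yes — every two-step R-path is closed by a direct edge.
So R is an equivalence relation.

Yes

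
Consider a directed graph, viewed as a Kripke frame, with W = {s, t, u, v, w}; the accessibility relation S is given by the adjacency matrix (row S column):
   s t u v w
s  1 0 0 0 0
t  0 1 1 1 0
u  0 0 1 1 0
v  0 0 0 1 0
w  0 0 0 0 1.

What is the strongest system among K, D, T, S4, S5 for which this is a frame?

Serial (axiom D): yes — every world has a successor (e.g. s S s).
Reflexive (axiom T): yes — every world is S-related to itself.
Transitive (axiom 4): yes — every two-step S-path is closed by a direct edge.
Euclidean (axiom 5): no — t S v and t S u, but not v S u.
So F validates K, D, T, S4; S5 would additionally require S to be Euclidean. The strongest is S4.

S4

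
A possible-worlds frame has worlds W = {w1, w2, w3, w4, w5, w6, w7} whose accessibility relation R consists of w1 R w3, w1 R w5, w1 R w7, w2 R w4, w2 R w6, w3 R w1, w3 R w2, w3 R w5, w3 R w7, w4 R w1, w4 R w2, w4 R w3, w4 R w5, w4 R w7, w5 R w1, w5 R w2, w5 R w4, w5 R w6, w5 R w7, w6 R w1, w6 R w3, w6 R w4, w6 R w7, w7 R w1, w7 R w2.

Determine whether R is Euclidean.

No

Euclidean: no — w1 R w5 and w1 R w3, but not w5 R w3.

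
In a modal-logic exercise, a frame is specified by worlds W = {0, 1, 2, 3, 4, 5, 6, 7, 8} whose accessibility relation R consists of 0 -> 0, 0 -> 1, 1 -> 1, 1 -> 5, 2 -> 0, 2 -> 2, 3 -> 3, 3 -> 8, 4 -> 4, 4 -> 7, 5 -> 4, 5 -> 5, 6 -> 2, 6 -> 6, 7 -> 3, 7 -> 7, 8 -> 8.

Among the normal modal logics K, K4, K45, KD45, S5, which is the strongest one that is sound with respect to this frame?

Transitive (axiom 4): no — 0 R 1 and 1 R 5, but not 0 R 5.
Euclidean (axiom 5): no — 0 R 1 and 0 R 0, but not 1 R 0.
Serial (axiom D): yes — every world has a successor (e.g. 0 R 0).
Reflexive (axiom T): yes — every world is R-related to itself.
So F validates K; K4 would additionally require R to be transitive. The strongest is K.

K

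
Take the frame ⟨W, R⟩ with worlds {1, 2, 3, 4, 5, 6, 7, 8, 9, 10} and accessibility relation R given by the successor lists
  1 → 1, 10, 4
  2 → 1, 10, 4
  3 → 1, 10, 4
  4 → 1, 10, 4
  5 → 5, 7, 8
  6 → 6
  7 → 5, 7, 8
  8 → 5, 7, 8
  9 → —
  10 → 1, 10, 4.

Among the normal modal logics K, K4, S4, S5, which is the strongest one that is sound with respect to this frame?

K4

Transitive (axiom 4): yes — every two-step R-path is closed by a direct edge.
Reflexive (axiom T): no — 2 is not related to itself.
Euclidean (axiom 5): yes — any two successors of a common world are R-related.
So F validates K, K4; S4 would additionally require R to be reflexive. The strongest is K4.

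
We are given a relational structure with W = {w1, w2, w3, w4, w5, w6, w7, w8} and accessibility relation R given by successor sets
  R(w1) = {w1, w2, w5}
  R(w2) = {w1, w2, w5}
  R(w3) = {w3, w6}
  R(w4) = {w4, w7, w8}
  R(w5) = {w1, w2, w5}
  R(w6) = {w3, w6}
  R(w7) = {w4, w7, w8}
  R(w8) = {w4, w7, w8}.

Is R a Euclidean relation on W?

Euclidean: yes — any two successors of a common world are R-related.

Yes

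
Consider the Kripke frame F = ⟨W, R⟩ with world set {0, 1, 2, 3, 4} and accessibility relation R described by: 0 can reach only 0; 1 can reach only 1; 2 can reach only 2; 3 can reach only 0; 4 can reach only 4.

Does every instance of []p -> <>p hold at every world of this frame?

Yes

The schema D characterises exactly the serial frames.
Serial: yes — every world has a successor (e.g. 0 R 0).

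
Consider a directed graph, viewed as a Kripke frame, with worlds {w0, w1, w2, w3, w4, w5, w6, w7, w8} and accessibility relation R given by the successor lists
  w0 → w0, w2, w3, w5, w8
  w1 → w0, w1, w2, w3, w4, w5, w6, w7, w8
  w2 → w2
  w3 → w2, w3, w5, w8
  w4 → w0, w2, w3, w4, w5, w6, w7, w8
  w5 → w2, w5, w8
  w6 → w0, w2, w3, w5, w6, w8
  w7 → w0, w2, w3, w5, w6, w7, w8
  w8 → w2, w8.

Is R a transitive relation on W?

Yes

Transitive: yes — every two-step R-path is closed by a direct edge.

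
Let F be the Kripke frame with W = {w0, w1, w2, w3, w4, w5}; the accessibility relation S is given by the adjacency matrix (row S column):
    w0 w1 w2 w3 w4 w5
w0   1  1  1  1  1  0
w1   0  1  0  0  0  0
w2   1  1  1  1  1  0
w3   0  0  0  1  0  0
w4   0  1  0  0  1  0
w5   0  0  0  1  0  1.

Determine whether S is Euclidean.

No

Euclidean: no — w0 S w1 and w0 S w2, but not w1 S w2.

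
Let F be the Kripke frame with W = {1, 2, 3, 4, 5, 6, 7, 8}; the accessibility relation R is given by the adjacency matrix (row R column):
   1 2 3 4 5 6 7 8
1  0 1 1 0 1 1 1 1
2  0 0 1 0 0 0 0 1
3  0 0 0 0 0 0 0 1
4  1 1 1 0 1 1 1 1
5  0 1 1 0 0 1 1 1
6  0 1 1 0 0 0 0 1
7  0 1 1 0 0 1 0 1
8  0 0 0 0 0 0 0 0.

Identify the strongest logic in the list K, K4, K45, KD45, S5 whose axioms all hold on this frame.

Transitive (axiom 4): yes — every two-step R-path is closed by a direct edge.
Euclidean (axiom 5): no — 1 R 2 and 1 R 5, but not 2 R 5.
Serial (axiom D): no — 8 has no R-successor.
Reflexive (axiom T): no — 1 is not related to itself.
So F validates K, K4; K45 would additionally require R to be Euclidean. The strongest is K4.

K4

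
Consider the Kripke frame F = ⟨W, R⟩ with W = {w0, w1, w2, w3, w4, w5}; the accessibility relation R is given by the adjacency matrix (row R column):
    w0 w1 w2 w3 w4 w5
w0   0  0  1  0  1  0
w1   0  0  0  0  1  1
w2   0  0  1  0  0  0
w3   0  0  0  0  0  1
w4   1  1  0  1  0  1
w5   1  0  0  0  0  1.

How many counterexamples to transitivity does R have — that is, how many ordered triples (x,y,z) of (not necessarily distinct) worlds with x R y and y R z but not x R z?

14

Enumerating: (w0,w4,w0), (w0,w4,w1), (w0,w4,w3), (w0,w4,w5), (w1,w4,w0), (w1,w4,w1), (w1,w4,w3), (w1,w5,w0), (w3,w5,w0), (w4,w0,w2), (w4,w0,w4), (w4,w1,w4), (w5,w0,w2), (w5,w0,w4).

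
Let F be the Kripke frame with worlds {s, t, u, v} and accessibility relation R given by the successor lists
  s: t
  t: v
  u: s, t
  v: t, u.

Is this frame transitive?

No

Transitive: no — s R t and t R v, but not s R v.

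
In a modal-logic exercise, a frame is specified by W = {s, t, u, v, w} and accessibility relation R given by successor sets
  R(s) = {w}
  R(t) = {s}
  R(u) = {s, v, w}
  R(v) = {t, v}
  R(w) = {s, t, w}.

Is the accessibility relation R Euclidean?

No

Euclidean: no — u R s and u R v, but not s R v.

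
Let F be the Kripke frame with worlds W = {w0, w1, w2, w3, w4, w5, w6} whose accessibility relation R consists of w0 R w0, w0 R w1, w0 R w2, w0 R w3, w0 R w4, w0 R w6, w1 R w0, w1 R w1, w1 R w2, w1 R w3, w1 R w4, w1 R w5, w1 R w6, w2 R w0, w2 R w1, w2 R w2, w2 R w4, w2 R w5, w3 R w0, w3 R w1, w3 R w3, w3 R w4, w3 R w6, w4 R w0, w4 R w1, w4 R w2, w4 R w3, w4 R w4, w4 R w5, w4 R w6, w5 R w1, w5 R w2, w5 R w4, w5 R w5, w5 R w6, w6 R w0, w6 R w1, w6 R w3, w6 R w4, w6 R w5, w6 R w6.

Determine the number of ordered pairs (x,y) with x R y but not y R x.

0

R is symmetric; there are no such tuples.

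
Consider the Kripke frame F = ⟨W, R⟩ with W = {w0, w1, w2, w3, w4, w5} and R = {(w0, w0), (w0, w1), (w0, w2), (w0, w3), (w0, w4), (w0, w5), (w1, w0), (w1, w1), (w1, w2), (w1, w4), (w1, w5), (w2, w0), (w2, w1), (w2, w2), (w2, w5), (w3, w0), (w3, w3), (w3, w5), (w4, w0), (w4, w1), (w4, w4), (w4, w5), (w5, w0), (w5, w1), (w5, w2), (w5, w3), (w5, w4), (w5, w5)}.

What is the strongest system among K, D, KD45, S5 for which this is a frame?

D

Serial (axiom D): yes — every world has a successor (e.g. w0 R w0).
Euclidean (axiom 5): no — w0 R w1 and w0 R w3, but not w1 R w3.
Transitive (axiom 4): no — w1 R w0 and w0 R w3, but not w1 R w3.
Reflexive (axiom T): yes — every world is R-related to itself.
So F validates K, D; KD45 would additionally require R to be Euclidean and transitive. The strongest is D.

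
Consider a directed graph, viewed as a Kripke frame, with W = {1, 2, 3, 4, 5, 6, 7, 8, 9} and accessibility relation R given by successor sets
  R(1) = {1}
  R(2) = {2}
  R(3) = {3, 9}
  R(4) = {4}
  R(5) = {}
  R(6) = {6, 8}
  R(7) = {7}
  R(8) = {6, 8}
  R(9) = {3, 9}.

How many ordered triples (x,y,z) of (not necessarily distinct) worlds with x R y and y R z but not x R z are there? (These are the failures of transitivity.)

0

R is transitive; there are no such tuples.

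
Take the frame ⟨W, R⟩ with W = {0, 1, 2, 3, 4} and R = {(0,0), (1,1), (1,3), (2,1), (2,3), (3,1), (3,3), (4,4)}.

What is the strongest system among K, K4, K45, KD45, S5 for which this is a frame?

KD45

Transitive (axiom 4): yes — every two-step R-path is closed by a direct edge.
Euclidean (axiom 5): yes — any two successors of a common world are R-related.
Serial (axiom D): yes — every world has a successor (e.g. 0 R 0).
Reflexive (axiom T): no — 2 is not related to itself.
So F validates K, K4, K45, KD45; S5 would additionally require R to be reflexive. The strongest is KD45.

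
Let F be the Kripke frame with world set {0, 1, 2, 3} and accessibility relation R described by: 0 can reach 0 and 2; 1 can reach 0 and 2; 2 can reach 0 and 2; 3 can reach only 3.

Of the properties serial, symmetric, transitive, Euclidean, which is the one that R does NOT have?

Serial: yes — every world has a successor (e.g. 0 R 0).
Symmetric: no — 1 R 0 but not 0 R 1.
Transitive: yes — every two-step R-path is closed by a direct edge.
Euclidean: yes — any two successors of a common world are R-related.
Only symmetric fails.

symmetric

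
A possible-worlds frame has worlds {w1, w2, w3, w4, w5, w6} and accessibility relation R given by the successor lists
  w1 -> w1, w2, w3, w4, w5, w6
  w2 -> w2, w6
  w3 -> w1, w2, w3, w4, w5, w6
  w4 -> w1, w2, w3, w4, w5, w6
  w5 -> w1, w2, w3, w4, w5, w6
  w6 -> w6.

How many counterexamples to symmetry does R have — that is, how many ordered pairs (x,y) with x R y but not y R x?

9

Enumerating: (w1,w2), (w1,w6), (w2,w6), (w3,w2), (w3,w6), (w4,w2), (w4,w6), (w5,w2), (w5,w6).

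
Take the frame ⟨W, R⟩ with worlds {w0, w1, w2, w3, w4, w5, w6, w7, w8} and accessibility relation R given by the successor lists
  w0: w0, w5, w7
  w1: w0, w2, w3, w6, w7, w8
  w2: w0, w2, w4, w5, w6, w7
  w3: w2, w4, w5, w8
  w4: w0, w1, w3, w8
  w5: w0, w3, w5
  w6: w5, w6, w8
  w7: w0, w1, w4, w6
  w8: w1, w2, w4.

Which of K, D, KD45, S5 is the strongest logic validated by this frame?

Serial (axiom D): yes — every world has a successor (e.g. w0 R w0).
Euclidean (axiom 5): no — w0 R w5 and w0 R w7, but not w5 R w7.
Transitive (axiom 4): no — w0 R w5 and w5 R w3, but not w0 R w3.
Reflexive (axiom T): no — w1 is not related to itself.
So F validates K, D; KD45 would additionally require R to be Euclidean and transitive. The strongest is D.

D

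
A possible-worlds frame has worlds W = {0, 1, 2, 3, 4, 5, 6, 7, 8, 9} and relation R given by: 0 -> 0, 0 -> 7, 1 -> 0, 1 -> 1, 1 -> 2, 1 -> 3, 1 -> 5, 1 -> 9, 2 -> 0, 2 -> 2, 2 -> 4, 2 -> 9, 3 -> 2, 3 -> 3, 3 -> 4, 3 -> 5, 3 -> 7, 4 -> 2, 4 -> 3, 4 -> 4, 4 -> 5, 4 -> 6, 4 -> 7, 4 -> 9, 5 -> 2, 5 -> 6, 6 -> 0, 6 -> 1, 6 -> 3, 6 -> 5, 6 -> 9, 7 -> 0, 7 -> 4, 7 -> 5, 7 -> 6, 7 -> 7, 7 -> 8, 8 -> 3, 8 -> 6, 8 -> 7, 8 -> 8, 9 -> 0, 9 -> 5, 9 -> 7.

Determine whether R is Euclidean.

Euclidean: no — 1 R 0 and 1 R 2, but not 0 R 2.

No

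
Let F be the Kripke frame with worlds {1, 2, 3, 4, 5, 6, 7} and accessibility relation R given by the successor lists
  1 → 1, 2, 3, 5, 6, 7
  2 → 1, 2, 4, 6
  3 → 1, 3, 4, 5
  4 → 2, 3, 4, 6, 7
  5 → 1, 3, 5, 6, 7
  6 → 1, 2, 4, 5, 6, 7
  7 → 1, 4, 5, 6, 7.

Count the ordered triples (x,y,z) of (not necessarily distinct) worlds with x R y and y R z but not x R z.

Enumerating: (1,2,4), (1,3,4), (1,6,4), (1,7,4), (2,1,3), (2,1,5), (2,1,7), (2,4,3), (2,4,7), (2,6,5), (2,6,7), (3,1,2), … and 28 more.
Total: 40.

40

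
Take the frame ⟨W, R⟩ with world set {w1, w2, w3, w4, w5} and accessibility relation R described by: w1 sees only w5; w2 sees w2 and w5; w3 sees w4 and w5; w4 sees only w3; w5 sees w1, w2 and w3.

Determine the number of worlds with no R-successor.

R is serial; there are no such worlds.

0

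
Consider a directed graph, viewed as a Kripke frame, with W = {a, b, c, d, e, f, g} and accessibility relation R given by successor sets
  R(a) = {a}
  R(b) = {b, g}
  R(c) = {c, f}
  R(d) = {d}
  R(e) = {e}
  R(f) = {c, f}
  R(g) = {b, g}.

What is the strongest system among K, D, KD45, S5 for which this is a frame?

S5

Serial (axiom D): yes — every world has a successor (e.g. a R a).
Euclidean (axiom 5): yes — any two successors of a common world are R-related.
Transitive (axiom 4): yes — every two-step R-path is closed by a direct edge.
Reflexive (axiom T): yes — every world is R-related to itself.
So F validates K, D, KD45, S5. The strongest is S5.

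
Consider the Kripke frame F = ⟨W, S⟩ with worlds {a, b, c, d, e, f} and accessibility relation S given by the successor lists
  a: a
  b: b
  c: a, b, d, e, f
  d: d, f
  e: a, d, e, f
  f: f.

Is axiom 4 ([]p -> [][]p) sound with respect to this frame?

Yes

The schema 4 characterises exactly the transitive frames.
Transitive: yes — every two-step S-path is closed by a direct edge.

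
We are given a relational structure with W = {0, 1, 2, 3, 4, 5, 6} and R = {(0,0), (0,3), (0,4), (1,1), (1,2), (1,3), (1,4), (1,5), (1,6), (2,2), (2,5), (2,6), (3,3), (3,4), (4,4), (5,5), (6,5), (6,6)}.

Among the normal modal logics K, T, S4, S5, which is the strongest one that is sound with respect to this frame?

S4

Reflexive (axiom T): yes — every world is R-related to itself.
Transitive (axiom 4): yes — every two-step R-path is closed by a direct edge.
Euclidean (axiom 5): no — 0 R 4 and 0 R 3, but not 4 R 3.
So F validates K, T, S4; S5 would additionally require R to be Euclidean. The strongest is S4.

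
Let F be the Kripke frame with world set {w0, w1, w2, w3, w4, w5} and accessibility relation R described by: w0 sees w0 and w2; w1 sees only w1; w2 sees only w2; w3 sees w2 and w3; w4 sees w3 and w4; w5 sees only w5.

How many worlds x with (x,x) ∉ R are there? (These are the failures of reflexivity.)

0

R is reflexive; there are no such worlds.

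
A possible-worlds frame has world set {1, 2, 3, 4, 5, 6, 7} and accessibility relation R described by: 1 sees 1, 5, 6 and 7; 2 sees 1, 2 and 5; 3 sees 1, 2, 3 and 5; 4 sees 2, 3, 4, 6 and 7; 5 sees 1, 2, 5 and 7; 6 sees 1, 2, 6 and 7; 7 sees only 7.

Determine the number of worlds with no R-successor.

R is serial; there are no such worlds.

0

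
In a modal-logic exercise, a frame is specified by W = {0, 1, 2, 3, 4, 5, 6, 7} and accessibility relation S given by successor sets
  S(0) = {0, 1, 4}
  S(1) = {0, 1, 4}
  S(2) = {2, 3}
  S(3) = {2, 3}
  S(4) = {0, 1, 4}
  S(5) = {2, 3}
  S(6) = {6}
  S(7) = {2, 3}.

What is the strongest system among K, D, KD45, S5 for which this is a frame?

KD45

Serial (axiom D): yes — every world has a successor (e.g. 0 S 0).
Euclidean (axiom 5): yes — any two successors of a common world are S-related.
Transitive (axiom 4): yes — every two-step S-path is closed by a direct edge.
Reflexive (axiom T): no — 5 is not related to itself.
So F validates K, D, KD45; S5 would additionally require S to be reflexive. The strongest is KD45.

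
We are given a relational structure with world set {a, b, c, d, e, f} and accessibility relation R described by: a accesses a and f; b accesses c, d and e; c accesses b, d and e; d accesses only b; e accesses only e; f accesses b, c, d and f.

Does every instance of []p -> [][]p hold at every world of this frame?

The schema 4 characterises exactly the transitive frames.
Transitive: no — a R f and f R b, but not a R b.

No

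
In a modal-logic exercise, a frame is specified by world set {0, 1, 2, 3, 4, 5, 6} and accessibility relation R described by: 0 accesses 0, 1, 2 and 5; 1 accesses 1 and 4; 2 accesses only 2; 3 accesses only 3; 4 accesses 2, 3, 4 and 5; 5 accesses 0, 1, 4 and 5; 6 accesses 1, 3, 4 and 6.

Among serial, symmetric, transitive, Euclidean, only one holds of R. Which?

Serial: yes — every world has a successor (e.g. 0 R 0).
Symmetric: no — 0 R 1 but not 1 R 0.
Transitive: no — 0 R 1 and 1 R 4, but not 0 R 4.
Euclidean: no — 0 R 1 and 0 R 2, but not 1 R 2.
Only serial holds.

serial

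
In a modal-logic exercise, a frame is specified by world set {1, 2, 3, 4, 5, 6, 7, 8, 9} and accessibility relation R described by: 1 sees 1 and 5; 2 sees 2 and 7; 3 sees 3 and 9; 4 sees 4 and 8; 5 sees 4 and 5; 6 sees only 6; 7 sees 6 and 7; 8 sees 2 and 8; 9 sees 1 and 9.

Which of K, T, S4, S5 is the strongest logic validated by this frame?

Reflexive (axiom T): yes — every world is R-related to itself.
Transitive (axiom 4): no — 1 R 5 and 5 R 4, but not 1 R 4.
Euclidean (axiom 5): no — 1 R 5 and 1 R 1, but not 5 R 1.
So F validates K, T; S4 would additionally require R to be transitive. The strongest is T.

T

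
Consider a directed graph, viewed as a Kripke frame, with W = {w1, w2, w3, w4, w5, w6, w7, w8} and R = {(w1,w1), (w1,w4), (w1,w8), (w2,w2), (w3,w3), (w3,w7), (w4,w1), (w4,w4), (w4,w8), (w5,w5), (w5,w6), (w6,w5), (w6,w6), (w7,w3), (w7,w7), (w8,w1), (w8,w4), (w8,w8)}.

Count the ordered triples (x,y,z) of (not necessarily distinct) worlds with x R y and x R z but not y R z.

R is Euclidean; there are no such tuples.

0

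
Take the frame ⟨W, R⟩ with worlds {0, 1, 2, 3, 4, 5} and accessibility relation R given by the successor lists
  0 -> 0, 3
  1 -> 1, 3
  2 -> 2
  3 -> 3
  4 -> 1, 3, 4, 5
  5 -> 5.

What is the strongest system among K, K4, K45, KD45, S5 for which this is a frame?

K4

Transitive (axiom 4): yes — every two-step R-path is closed by a direct edge.
Euclidean (axiom 5): no — 4 R 1 and 4 R 5, but not 1 R 5.
Serial (axiom D): yes — every world has a successor (e.g. 0 R 0).
Reflexive (axiom T): yes — every world is R-related to itself.
So F validates K, K4; K45 would additionally require R to be Euclidean. The strongest is K4.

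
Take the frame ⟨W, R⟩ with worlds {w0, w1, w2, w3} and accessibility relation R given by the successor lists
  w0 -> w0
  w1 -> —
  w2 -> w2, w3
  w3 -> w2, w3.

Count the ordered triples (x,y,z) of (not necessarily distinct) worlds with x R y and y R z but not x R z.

0

R is transitive; there are no such tuples.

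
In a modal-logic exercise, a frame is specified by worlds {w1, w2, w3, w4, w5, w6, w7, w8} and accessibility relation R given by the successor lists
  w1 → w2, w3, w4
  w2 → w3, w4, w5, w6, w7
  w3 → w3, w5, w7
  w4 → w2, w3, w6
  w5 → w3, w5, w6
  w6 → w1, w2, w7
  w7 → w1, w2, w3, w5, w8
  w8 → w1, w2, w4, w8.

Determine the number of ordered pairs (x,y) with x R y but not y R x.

16

Enumerating: (w1,w2), (w1,w3), (w1,w4), (w2,w3), (w2,w5), (w4,w3), (w4,w6), (w5,w6), (w6,w1), (w6,w7), (w7,w1), (w7,w5), (w7,w8), (w8,w1), (w8,w2), (w8,w4).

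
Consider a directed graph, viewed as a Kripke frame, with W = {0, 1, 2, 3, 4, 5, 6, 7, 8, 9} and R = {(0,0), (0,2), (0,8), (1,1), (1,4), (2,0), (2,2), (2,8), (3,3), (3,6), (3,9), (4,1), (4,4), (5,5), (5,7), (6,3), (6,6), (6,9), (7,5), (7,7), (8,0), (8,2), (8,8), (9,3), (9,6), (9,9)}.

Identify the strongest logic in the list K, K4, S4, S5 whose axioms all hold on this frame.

Transitive (axiom 4): yes — every two-step R-path is closed by a direct edge.
Reflexive (axiom T): yes — every world is R-related to itself.
Euclidean (axiom 5): yes — any two successors of a common world are R-related.
So F validates K, K4, S4, S5. The strongest is S5.

S5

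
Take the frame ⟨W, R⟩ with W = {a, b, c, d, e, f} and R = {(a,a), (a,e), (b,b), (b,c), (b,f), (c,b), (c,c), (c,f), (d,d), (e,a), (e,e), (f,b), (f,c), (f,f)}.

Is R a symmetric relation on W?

Symmetric: yes — every pair in R has its reverse in R.

Yes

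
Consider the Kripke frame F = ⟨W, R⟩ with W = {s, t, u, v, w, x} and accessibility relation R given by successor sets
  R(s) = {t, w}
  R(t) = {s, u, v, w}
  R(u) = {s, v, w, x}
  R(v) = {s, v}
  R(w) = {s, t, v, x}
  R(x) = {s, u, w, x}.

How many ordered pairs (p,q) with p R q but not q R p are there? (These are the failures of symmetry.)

8

Enumerating: (t,u), (t,v), (u,s), (u,v), (u,w), (v,s), (w,v), (x,s).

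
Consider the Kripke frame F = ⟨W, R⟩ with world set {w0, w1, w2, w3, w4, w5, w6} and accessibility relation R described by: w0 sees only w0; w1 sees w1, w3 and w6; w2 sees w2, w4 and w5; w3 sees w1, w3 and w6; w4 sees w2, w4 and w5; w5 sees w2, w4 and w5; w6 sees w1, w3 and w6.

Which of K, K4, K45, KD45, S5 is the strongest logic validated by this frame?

Transitive (axiom 4): yes — every two-step R-path is closed by a direct edge.
Euclidean (axiom 5): yes — any two successors of a common world are R-related.
Serial (axiom D): yes — every world has a successor (e.g. w0 R w0).
Reflexive (axiom T): yes — every world is R-related to itself.
So F validates K, K4, K45, KD45, S5. The strongest is S5.

S5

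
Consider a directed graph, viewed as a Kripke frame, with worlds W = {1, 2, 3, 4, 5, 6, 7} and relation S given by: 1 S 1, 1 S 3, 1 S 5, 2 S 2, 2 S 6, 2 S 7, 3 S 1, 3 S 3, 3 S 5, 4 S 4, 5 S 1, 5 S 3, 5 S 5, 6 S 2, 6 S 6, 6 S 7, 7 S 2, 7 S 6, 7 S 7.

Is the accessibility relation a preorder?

Reflexive: yes — every world is S-related to itself.
Transitive: yes — every two-step S-path is closed by a direct edge.
So S is a preorder.

Yes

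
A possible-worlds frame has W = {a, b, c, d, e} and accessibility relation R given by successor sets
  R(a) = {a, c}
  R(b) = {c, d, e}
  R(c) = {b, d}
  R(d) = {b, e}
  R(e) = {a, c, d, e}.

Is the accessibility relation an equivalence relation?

No

Reflexive: no — b is not related to itself.
Symmetric: no — a R c but not c R a.
Transitive: no — a R c and c R b, but not a R b.
So R is not an equivalence relation.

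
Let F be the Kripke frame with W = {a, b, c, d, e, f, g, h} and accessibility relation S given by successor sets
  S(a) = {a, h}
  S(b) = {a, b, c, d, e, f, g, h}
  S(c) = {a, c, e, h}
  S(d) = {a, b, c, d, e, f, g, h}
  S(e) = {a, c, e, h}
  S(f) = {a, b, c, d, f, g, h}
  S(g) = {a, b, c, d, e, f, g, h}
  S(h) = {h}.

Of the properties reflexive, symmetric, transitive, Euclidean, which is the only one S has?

reflexive

Reflexive: yes — every world is S-related to itself.
Symmetric: no — a S h but not h S a.
Transitive: no — f S b and b S e, but not f S e.
Euclidean: no — b S a and b S c, but not a S c.
Only reflexive holds.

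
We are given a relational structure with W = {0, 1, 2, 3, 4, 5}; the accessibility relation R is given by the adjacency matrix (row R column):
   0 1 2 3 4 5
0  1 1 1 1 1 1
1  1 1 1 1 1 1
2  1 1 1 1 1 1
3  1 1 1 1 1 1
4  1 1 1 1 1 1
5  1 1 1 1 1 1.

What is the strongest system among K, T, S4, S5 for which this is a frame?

Reflexive (axiom T): yes — every world is R-related to itself.
Transitive (axiom 4): yes — every two-step R-path is closed by a direct edge.
Euclidean (axiom 5): yes — any two successors of a common world are R-related.
So F validates K, T, S4, S5. The strongest is S5.

S5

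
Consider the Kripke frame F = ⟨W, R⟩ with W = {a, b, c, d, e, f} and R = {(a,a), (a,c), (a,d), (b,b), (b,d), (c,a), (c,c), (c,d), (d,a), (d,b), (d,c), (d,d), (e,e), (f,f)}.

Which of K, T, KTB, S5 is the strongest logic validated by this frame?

KTB

Reflexive (axiom T): yes — every world is R-related to itself.
Symmetric (axiom B): yes — every pair in R has its reverse in R.
Euclidean (axiom 5): no — d R a and d R b, but not a R b.
So F validates K, T, KTB; S5 would additionally require R to be Euclidean. The strongest is KTB.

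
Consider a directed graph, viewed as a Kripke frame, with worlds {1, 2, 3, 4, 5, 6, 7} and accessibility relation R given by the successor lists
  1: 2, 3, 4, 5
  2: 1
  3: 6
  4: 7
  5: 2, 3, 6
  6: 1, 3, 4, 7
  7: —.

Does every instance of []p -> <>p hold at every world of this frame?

The schema D characterises exactly the serial frames.
Serial: no — 7 has no R-successor.

No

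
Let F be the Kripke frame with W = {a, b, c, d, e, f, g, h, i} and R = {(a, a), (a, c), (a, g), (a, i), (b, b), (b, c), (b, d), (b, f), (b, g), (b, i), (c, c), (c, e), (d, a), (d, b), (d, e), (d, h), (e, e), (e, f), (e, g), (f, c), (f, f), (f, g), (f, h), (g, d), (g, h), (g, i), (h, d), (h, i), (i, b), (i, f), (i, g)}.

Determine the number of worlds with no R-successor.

0

R is serial; there are no such worlds.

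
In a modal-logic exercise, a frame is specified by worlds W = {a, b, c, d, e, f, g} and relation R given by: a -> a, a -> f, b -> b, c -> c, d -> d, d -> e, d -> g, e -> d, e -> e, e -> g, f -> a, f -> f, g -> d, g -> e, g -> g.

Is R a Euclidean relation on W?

Yes

Euclidean: yes — any two successors of a common world are R-related.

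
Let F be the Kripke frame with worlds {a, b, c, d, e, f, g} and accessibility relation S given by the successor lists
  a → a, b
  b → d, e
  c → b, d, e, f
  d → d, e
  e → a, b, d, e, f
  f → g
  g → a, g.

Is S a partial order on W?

No

Reflexive: no — b is not related to itself.
Transitive: no — a S b and b S d, but not a S d.
Antisymmetric: no — b S e and e S b with b ≠ e.
So S is not a partial order.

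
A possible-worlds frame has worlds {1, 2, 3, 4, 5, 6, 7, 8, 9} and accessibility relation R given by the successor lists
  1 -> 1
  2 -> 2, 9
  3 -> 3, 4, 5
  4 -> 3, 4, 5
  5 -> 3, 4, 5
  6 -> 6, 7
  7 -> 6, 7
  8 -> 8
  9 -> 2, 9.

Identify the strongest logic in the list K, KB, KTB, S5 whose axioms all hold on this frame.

S5

Symmetric (axiom B): yes — every pair in R has its reverse in R.
Reflexive (axiom T): yes — every world is R-related to itself.
Euclidean (axiom 5): yes — any two successors of a common world are R-related.
So F validates K, KB, KTB, S5. The strongest is S5.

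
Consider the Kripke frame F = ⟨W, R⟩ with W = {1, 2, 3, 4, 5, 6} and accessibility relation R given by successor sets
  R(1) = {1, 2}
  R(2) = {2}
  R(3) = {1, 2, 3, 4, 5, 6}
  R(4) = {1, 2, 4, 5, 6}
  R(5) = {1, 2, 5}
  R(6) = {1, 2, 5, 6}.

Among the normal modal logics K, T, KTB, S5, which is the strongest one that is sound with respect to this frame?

T

Reflexive (axiom T): yes — every world is R-related to itself.
Symmetric (axiom B): no — 1 R 2 but not 2 R 1.
Euclidean (axiom 5): no — 3 R 1 and 3 R 4, but not 1 R 4.
So F validates K, T; KTB would additionally require R to be symmetric. The strongest is T.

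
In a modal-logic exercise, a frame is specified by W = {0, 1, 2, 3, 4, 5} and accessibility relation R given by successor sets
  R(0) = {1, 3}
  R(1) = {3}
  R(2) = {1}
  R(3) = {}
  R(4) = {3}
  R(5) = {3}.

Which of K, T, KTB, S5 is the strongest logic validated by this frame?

Reflexive (axiom T): no — 0 is not related to itself.
Symmetric (axiom B): no — 0 R 1 but not 1 R 0.
Euclidean (axiom 5): no — 0 R 3 and 0 R 1, but not 3 R 1.
So F validates K; T would additionally require R to be reflexive. The strongest is K.

K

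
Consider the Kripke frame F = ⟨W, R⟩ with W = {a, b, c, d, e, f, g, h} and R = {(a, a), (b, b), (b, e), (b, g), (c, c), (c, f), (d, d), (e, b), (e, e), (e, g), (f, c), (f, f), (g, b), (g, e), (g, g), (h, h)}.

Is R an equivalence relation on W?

Yes

Reflexive: yes — every world is R-related to itself.
Symmetric: yes — every pair in R has its reverse in R.
Transitive: yes — every two-step R-path is closed by a direct edge.
So R is an equivalence relation.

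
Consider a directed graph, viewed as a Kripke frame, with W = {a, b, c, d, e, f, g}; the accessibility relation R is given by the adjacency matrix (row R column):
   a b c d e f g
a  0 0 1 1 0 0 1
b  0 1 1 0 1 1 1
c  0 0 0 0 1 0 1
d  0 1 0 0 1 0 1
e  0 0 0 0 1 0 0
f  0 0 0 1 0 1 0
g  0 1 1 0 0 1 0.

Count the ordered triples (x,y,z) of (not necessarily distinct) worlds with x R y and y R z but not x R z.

21

Enumerating: (a,c,e), (a,d,b), (a,d,e), (a,g,b), (a,g,f), (b,f,d), (c,g,b), (c,g,c), (c,g,f), (d,b,c), (d,b,f), (d,g,c), … and 9 more.
Total: 21.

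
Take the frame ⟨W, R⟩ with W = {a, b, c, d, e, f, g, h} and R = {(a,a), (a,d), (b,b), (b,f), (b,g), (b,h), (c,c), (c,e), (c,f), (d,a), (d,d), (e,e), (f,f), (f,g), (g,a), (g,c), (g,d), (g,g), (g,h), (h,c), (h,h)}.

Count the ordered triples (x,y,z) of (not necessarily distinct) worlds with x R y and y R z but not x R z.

13

Enumerating: (b,g,a), (b,g,c), (b,g,d), (b,h,c), (c,f,g), (f,g,a), (f,g,c), (f,g,d), (f,g,h), (g,c,e), (g,c,f), (h,c,e), (h,c,f).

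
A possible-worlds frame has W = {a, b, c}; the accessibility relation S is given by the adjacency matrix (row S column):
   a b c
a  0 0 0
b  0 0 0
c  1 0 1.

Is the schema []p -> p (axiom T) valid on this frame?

By correspondence theory, T is valid on a frame iff S is reflexive.
Reflexive: no — a is not related to itself.

No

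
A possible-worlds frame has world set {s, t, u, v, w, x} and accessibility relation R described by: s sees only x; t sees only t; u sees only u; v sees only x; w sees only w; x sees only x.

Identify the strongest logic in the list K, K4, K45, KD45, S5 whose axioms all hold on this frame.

Transitive (axiom 4): yes — every two-step R-path is closed by a direct edge.
Euclidean (axiom 5): yes — any two successors of a common world are R-related.
Serial (axiom D): yes — every world has a successor (e.g. s R x).
Reflexive (axiom T): no — s is not related to itself.
So F validates K, K4, K45, KD45; S5 would additionally require R to be reflexive. The strongest is KD45.

KD45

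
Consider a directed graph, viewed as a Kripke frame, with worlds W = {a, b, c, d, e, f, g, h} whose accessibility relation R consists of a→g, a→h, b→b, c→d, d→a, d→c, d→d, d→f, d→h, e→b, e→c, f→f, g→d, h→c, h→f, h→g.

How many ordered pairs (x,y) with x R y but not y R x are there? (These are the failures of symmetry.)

11

Enumerating: (a,g), (a,h), (d,a), (d,f), (d,h), (e,b), (e,c), (g,d), (h,c), (h,f), (h,g).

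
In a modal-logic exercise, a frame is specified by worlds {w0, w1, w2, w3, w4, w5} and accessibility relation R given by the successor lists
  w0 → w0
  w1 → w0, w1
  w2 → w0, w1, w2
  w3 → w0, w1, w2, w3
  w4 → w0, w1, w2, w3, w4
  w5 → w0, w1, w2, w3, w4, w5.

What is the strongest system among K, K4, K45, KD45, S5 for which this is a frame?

Transitive (axiom 4): yes — every two-step R-path is closed by a direct edge.
Euclidean (axiom 5): no — w2 R w0 and w2 R w1, but not w0 R w1.
Serial (axiom D): yes — every world has a successor (e.g. w0 R w0).
Reflexive (axiom T): yes — every world is R-related to itself.
So F validates K, K4; K45 would additionally require R to be Euclidean. The strongest is K4.

K4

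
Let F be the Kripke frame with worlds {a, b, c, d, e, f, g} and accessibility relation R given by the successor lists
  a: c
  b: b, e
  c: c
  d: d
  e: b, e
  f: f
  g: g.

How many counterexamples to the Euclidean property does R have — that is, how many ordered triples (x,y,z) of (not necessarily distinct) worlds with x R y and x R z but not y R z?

0

R is Euclidean; there are no such tuples.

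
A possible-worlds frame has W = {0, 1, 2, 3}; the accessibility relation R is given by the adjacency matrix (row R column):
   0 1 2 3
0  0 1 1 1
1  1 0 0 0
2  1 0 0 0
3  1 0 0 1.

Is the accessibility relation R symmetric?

Yes

Symmetric: yes — every pair in R has its reverse in R.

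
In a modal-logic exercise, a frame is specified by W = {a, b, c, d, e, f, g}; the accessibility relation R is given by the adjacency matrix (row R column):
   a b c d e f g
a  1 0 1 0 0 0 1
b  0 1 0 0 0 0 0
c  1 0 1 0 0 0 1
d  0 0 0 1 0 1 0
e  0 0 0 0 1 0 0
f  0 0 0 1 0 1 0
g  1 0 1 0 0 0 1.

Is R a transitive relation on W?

Yes

Transitive: yes — every two-step R-path is closed by a direct edge.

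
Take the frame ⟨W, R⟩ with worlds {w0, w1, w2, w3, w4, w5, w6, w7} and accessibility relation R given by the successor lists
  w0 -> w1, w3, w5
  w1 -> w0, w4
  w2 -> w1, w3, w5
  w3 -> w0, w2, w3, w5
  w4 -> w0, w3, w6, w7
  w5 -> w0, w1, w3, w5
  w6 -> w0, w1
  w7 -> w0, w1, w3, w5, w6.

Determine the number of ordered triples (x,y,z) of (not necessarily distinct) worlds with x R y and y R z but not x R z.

Enumerating: (w0,w1,w0), (w0,w1,w4), (w0,w3,w0), (w0,w3,w2), (w0,w5,w0), (w1,w0,w1), (w1,w0,w3), (w1,w0,w5), (w1,w4,w3), (w1,w4,w6), (w1,w4,w7), (w2,w1,w0), … and 21 more.
Total: 33.

33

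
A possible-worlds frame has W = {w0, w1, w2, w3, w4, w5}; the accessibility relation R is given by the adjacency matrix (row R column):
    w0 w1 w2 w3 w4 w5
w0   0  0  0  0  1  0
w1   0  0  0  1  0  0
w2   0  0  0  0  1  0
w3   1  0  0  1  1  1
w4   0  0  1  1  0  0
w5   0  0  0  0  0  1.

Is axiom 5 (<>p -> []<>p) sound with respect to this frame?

No

Axiom 5 corresponds to the accessibility relation being Euclidean.
Euclidean: no — w3 R w0 and w3 R w5, but not w0 R w5.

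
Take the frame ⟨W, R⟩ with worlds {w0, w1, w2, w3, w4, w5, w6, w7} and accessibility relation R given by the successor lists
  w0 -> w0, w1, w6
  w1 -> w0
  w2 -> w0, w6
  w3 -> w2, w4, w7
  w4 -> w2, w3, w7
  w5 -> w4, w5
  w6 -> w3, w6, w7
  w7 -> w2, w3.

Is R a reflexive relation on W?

No

Reflexive: no — w1 is not related to itself.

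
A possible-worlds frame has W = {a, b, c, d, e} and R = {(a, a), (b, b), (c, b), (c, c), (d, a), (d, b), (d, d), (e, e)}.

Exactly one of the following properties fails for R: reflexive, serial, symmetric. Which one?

symmetric

Reflexive: yes — every world is R-related to itself.
Serial: yes — every world has a successor (e.g. a R a).
Symmetric: no — c R b but not b R c.
Only symmetric fails.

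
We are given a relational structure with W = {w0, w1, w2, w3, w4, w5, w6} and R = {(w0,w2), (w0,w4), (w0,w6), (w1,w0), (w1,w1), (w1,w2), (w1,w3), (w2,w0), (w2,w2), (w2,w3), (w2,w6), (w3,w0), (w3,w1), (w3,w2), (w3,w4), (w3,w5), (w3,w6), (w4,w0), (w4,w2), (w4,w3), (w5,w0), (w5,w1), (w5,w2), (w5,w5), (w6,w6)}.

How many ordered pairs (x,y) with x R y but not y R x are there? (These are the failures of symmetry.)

11

Enumerating: (w0,w6), (w1,w0), (w1,w2), (w2,w6), (w3,w0), (w3,w5), (w3,w6), (w4,w2), (w5,w0), (w5,w1), (w5,w2).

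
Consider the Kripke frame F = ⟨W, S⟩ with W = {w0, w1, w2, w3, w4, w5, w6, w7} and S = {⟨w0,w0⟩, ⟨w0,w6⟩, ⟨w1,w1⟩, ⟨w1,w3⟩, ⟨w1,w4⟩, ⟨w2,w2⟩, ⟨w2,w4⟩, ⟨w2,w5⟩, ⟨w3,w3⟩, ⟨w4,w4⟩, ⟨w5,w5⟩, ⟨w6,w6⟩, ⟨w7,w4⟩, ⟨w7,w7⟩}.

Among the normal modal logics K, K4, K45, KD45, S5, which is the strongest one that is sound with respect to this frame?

Transitive (axiom 4): yes — every two-step S-path is closed by a direct edge.
Euclidean (axiom 5): no — w1 S w3 and w1 S w4, but not w3 S w4.
Serial (axiom D): yes — every world has a successor (e.g. w0 S w0).
Reflexive (axiom T): yes — every world is S-related to itself.
So F validates K, K4; K45 would additionally require S to be Euclidean. The strongest is K4.

K4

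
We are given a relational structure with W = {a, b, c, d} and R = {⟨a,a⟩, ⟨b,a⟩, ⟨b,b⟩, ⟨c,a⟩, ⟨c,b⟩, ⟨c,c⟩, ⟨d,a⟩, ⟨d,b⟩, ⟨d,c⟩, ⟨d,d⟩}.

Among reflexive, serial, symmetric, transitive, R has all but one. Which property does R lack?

Reflexive: yes — every world is R-related to itself.
Serial: yes — every world has a successor (e.g. a R a).
Symmetric: no — b R a but not a R b.
Transitive: yes — every two-step R-path is closed by a direct edge.
Only symmetric fails.

symmetric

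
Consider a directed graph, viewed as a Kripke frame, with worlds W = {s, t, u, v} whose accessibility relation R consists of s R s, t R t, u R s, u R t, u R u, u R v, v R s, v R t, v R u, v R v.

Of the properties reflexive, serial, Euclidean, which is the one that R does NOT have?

Euclidean

Reflexive: yes — every world is R-related to itself.
Serial: yes — every world has a successor (e.g. s R s).
Euclidean: no — u R s and u R t, but not s R t.
Only Euclidean fails.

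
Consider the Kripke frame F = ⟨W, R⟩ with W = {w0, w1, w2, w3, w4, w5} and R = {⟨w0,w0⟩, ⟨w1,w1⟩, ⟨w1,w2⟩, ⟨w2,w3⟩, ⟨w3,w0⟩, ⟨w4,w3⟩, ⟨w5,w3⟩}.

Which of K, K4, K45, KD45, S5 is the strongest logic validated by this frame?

Transitive (axiom 4): no — w1 R w2 and w2 R w3, but not w1 R w3.
Euclidean (axiom 5): no — w1 R w2 and w1 R w1, but not w2 R w1.
Serial (axiom D): yes — every world has a successor (e.g. w0 R w0).
Reflexive (axiom T): no — w2 is not related to itself.
So F validates K; K4 would additionally require R to be transitive. The strongest is K.

K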